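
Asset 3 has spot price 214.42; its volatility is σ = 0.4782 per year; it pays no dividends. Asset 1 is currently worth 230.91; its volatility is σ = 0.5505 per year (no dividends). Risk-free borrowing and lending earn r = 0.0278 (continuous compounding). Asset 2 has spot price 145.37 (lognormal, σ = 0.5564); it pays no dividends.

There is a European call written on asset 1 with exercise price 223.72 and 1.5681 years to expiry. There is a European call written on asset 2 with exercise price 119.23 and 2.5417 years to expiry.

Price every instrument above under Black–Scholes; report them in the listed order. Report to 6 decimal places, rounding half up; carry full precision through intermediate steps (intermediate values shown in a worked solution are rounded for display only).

[asset 1 call K=223.72]
σ√T = 0.5505·√1.5681 = 0.689357
d₁ = (ln(S/K) + (r+σ²/2)T) / (σ√T) = (ln(230.91/223.72) + (0.0278+0.5505²/2)·1.5681) / 0.689357 = (0.031633 + 0.281200) / 0.689357 = 0.453803
d₂ = d₁ − σ√T = 0.453803 − 0.689357 = -0.235554
e^{−rT} = 0.957343
N(d₁) = 0.675015,  N(d₂) = 0.406889
price = S·N(d₁) − K·e^{−rT}·N(d₂) = 155.867666 − 87.146311 = 68.721355
[asset 2 call K=119.23]
σ√T = 0.5564·√2.5417 = 0.887052
d₁ = (ln(S/K) + (r+σ²/2)T) / (σ√T) = (ln(145.37/119.23) + (0.0278+0.5564²/2)·2.5417) / 0.887052 = (0.198228 + 0.464090) / 0.887052 = 0.746650
d₂ = d₁ − σ√T = 0.746650 − 0.887052 = -0.140402
e^{−rT} = 0.931779
N(d₁) = 0.772363,  N(d₂) = 0.444171
price = S·N(d₁) − K·e^{−rT}·N(d₂) = 112.278366 − 49.345667 = 62.932699

price(asset 1 call K=223.72) = 68.721355
price(asset 2 call K=119.23) = 62.932699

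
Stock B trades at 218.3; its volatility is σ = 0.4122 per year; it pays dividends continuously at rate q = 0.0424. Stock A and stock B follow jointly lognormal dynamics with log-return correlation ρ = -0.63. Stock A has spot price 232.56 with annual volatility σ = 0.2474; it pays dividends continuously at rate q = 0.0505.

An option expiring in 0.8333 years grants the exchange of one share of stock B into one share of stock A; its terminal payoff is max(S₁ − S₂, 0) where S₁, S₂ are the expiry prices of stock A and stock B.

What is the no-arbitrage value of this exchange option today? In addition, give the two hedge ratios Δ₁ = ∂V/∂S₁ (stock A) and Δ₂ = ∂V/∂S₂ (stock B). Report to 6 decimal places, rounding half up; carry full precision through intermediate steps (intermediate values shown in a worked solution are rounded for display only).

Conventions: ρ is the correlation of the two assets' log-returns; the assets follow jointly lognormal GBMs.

exchange price = 53.142527
Δ1 = 0.620245
Δ2 = -0.417323

σ_eff = √(σ₁² + σ₂² − 2ρσ₁σ₂) = √(0.2474² + 0.4122² − 2·-0.63·0.2474·0.4122) = 0.599673
d₁ = (ln(S₁/S₂) + (q₂ − q₁ + σ_eff²/2)T) / (σ_eff√T) = (ln(232.56/218.3) + (0.0424 − 0.0505 + 0.179804)·0.8333) / 0.547414 = 0.376971
d₂ = d₁ − σ_eff√T = 0.376971 − 0.547414 = -0.170442
N(d₁) = 0.646902,  N(d₂) = 0.432331
V = S₁·e^{−q₁T}·N(d₁) − S₂·e^{−q₂T}·N(d₂) = 144.244073 − 91.101545 = 53.142527
Key observation: the rate r is irrelevant here: denominating values in stock B turns the exchange into a ratio option on S₁/S₂, and discounting at r drops out.
Δ₁ = e^{−q₁T}·N(d₁) = 0.620245;  Δ₂ = −e^{−q₂T}·N(d₂) = -0.417323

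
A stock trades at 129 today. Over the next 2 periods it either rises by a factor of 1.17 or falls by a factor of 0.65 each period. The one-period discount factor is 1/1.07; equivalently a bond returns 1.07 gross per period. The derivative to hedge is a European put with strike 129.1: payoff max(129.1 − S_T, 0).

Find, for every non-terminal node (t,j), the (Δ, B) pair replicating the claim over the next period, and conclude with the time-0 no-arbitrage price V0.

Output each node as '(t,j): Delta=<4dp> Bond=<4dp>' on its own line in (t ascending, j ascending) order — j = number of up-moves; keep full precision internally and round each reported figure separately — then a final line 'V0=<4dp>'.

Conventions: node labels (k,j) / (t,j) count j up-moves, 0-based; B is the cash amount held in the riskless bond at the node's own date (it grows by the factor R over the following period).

(0,0): Delta=-0.4656 Bond=70.8842
(1,0): Delta=-1.0000 Bond=120.6542
(1,1): Delta=-0.3949 Bond=65.1775
V0=10.8198

Since d<R<u, set p* = (R−d)/(u−d) = 0.8077; price each node as the discounted p*-expectation of its children.
Payoffs at expiry: V(2,0)=74.5975, V(2,1)=30.9955, V(2,2)=0.0000
  t=1,j=0: stock 83.8500 → up 98.1045 (V=30.9955), down 54.5025 (V=74.5975). Price 36.8042; hedge Δ=-1.0000, bond B=120.6542.
  t=1,j=1: stock 150.9300 → up 176.5881 (V=0.0000), down 98.1045 (V=30.9955). Price 5.5707; hedge Δ=-0.3949, bond B=65.1775.
  t=0,j=0: stock 129.0000 → up 150.9300 (V=5.5707), down 83.8500 (V=36.8042). Price 10.8198; hedge Δ=-0.4656, bond B=70.8842.
Check: Δ(0,0)·S0 + B(0,0) = 10.8198 = V0.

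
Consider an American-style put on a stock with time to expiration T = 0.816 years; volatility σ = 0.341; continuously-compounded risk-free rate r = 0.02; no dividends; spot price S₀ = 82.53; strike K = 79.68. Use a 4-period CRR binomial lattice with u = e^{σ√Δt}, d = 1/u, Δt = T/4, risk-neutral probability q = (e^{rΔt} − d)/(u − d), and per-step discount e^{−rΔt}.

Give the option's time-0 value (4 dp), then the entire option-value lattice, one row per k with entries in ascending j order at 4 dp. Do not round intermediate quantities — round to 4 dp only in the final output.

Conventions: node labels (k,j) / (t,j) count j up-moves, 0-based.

Δt=0.20400  u=1.16651  d=0.85726  q=0.47479  discount=0.99593
step 4 (expiry): payoffs max(K−S,0) = 35.1086 19.0295 0.0000 0.0000 0.0000
k=3: (k=3,j=0): S=51.9930, K−S=27.6870, hold=27.3625 ⇒ V=27.6870 exercise | (k=3,j=1): S=70.7494, K−S=8.9306, hold=9.9538 ⇒ V=9.9538 continue | (k=3,j=2): S=96.2722, K−S=0.0000, hold=0.0000 ⇒ V=0.0000 continue | (k=3,j=3): S=131.0021, K−S=0.0000, hold=0.0000 ⇒ V=0.0000 continue
k=2: (k=2,j=0): S=60.6505, K−S=19.0295, hold=19.1889 ⇒ V=19.1889 continue | (k=2,j=1): S=82.5300, K−S=0.0000, hold=5.2065 ⇒ V=5.2065 continue | (k=2,j=2): S=112.3025, K−S=0.0000, hold=0.0000 ⇒ V=0.0000 continue
k=1: (k=1,j=0): S=70.7494, K−S=8.9306, hold=12.4991 ⇒ V=12.4991 continue | (k=1,j=1): S=96.2722, K−S=0.0000, hold=2.7234 ⇒ V=2.7234 continue
k=0: (k=0,j=0): S=82.5300, K−S=0.0000, hold=7.8257 ⇒ V=7.8257 continue

price = 7.8257
tree:
7.8257
12.4991 2.7234
19.1889 5.2065 0.0000
27.6870 9.9538 0.0000 0.0000
35.1086 19.0295 0.0000 0.0000 0.0000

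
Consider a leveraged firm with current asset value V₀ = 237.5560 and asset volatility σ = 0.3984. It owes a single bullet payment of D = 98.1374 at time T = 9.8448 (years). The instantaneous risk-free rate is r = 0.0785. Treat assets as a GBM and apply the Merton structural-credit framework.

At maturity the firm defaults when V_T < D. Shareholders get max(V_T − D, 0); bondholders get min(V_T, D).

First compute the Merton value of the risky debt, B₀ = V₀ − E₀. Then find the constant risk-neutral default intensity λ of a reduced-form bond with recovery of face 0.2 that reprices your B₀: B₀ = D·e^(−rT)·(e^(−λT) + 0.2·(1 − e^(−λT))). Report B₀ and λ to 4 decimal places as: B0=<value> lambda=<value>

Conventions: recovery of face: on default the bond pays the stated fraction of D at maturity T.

B0=40.4255 lambda=0.0147

With assets at 237.5560 and a single debt payment of 98.1374 at 9.8448 years:
d₁ = [ln(V₀/D) + (r + σ²/2)T] / (σ√T)
   = [ln(237.5560/98.1374) + (0.0785 + 0.5·0.3984²)·9.8448] / (0.3984·√9.8448)
   = [0.884035 + 1.554113] / 1.250037 = 1.950461
d₂ = d₁ − σ√T = 1.950461 − 1.250037 = 0.700424
N(d₁) = 0.974439,  N(d₂) = 0.758169,  e^(−rT) = 0.461711
E₀ = V₀·N(d₁) − D·e^(−rT)·N(d₂)
   = 237.5560·0.974439 − 98.1374·0.461711·0.758169 = 197.130474
B₀ = V₀ − E₀ = 237.5560 − 197.130474 = 40.425526
e^(−λT) = (B₀·e^(rT)/D − 0.2)/(1 − 0.2) = (40.4255·2.165858/98.1374 − 0.2)/0.8 = 0.86522100
λ = −ln(0.86522100)/9.8448 = 0.014705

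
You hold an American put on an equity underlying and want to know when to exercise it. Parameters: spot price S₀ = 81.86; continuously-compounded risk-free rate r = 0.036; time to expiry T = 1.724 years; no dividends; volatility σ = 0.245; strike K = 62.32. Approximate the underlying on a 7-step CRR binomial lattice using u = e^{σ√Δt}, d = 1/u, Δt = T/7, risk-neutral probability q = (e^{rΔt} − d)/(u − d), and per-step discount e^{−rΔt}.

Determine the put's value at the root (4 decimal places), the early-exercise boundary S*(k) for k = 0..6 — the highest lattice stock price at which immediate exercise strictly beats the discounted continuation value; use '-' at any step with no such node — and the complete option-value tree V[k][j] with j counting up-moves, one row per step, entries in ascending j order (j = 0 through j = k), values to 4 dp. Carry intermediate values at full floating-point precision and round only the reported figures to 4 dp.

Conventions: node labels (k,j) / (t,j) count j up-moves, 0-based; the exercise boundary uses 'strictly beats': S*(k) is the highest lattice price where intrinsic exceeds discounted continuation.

price = 1.9247
boundary = - - - - - 44.5707 50.3332
tree:
1.9247
3.1911 0.7229
5.1674 1.3192 0.1539
8.1252 2.3728 0.3145 0.0000
12.3064 4.1890 0.6425 0.0000 0.0000
17.7493 7.2127 1.3127 0.0000 0.0000 0.0000
22.8520 11.9868 2.6820 0.0000 0.0000 0.0000 0.0000
27.3705 17.7493 5.4794 0.0000 0.0000 0.0000 0.0000 0.0000

Δt=0.24629  u=1.12929  d=0.88551  q=0.50617  discount=0.99117
step 7 (expiry): payoffs max(K−S,0) = 27.3705 17.7493 5.4794 0.0000 0.0000 0.0000 0.0000 0.0000
step 6: (k=6,j=0): S=39.4680, K−S=22.8520, hold=22.3019 ⇒ V=22.8520 exercise | (k=6,j=1): S=50.3332, K−S=11.9868, hold=11.4367 ⇒ V=11.9868 exercise | (k=6,j=2): S=64.1893, K−S=0.0000, hold=2.6820 ⇒ V=2.6820 continue | (k=6,j=3): S=81.8600, K−S=0.0000, hold=0.0000 ⇒ V=0.0000 continue | (k=6,j=4): S=104.3952, K−S=0.0000, hold=0.0000 ⇒ V=0.0000 continue | (k=6,j=5): S=133.1341, K−S=0.0000, hold=0.0000 ⇒ V=0.0000 continue | (k=6,j=6): S=169.7845, K−S=0.0000, hold=0.0000 ⇒ V=0.0000 continue  boundary S*=50.3332
step 5: (k=5,j=0): S=44.5707, K−S=17.7493, hold=17.1992 ⇒ V=17.7493 exercise | (k=5,j=1): S=56.8406, K−S=5.4794, hold=7.2127 ⇒ V=7.2127 continue | (k=5,j=2): S=72.4882, K−S=0.0000, hold=1.3127 ⇒ V=1.3127 continue | (k=5,j=3): S=92.4434, K−S=0.0000, hold=0.0000 ⇒ V=0.0000 continue | (k=5,j=4): S=117.8922, K−S=0.0000, hold=0.0000 ⇒ V=0.0000 continue | (k=5,j=5): S=150.3466, K−S=0.0000, hold=0.0000 ⇒ V=0.0000 continue  boundary S*=44.5707
step 4: (k=4,j=0): S=50.3332, K−S=11.9868, hold=12.3064 ⇒ V=12.3064 continue | (k=4,j=1): S=64.1893, K−S=0.0000, hold=4.1890 ⇒ V=4.1890 continue | (k=4,j=2): S=81.8600, K−S=0.0000, hold=0.6425 ⇒ V=0.6425 continue | (k=4,j=3): S=104.3952, K−S=0.0000, hold=0.0000 ⇒ V=0.0000 continue | (k=4,j=4): S=133.1341, K−S=0.0000, hold=0.0000 ⇒ V=0.0000 continue  boundary S*=-
step 3: (k=3,j=0): S=56.8406, K−S=5.4794, hold=8.1252 ⇒ V=8.1252 continue | (k=3,j=1): S=72.4882, K−S=0.0000, hold=2.3728 ⇒ V=2.3728 continue | (k=3,j=2): S=92.4434, K−S=0.0000, hold=0.3145 ⇒ V=0.3145 continue | (k=3,j=3): S=117.8922, K−S=0.0000, hold=0.0000 ⇒ V=0.0000 continue  boundary S*=-
step 2: (k=2,j=0): S=64.1893, K−S=0.0000, hold=5.1674 ⇒ V=5.1674 continue | (k=2,j=1): S=81.8600, K−S=0.0000, hold=1.3192 ⇒ V=1.3192 continue | (k=2,j=2): S=104.3952, K−S=0.0000, hold=0.1539 ⇒ V=0.1539 continue  boundary S*=-
step 1: (k=1,j=0): S=72.4882, K−S=0.0000, hold=3.1911 ⇒ V=3.1911 continue | (k=1,j=1): S=92.4434, K−S=0.0000, hold=0.7229 ⇒ V=0.7229 continue  boundary S*=-
step 0: (k=0,j=0): S=81.8600, K−S=0.0000, hold=1.9247 ⇒ V=1.9247 continue  boundary S*=-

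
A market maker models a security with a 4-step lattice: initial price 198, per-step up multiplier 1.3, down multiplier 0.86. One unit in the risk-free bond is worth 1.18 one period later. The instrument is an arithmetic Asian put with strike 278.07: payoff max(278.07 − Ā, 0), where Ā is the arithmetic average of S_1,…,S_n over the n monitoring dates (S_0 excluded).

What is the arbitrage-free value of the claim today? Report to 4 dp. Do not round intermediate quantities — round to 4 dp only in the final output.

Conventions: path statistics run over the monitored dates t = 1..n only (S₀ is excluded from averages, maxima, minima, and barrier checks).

Under the martingale measure an up-move has probability p* = 0.7273; value the claim as the probability-weighted average of per-path payoffs, discounted 4 periods at R = 1.18.
Enumerate all 2^4 = 16 price paths (U = up ×1.3, D = down ×0.86); each path with k up-moves has probability p*^k·(1−p*)^(4−k).
DDDD: Ā=137.7419, payoff=140.3281, prob=0.005532
UDDD: Ā=208.2145, payoff=69.8555, prob=0.014753
DUDD: Ā=186.4345, payoff=91.6355, prob=0.014753
UUDD: Ā=281.8195, payoff=0.0000, prob=0.039342
DDUD: Ā=167.7037, payoff=110.3663, prob=0.014753
UDUD: Ā=253.5055, payoff=24.5645, prob=0.039342
DUUD: Ā=231.7255, payoff=46.3445, prob=0.039342
UUUD: Ā=350.2828, payoff=0.0000, prob=0.104911
DDDU: Ā=151.5952, payoff=126.4748, prob=0.014753
UDDU: Ā=229.1555, payoff=48.9145, prob=0.039342
DUDU: Ā=207.3755, payoff=70.6945, prob=0.039342
UUDU: Ā=313.4746, payoff=0.0000, prob=0.104911
DDUU: Ā=188.6447, payoff=89.4253, prob=0.039342
UDUU: Ā=285.1606, payoff=0.0000, prob=0.104911
DUUU: Ā=263.3806, payoff=14.6894, prob=0.104911
UUUU: Ā=398.1334, payoff=0.0000, prob=0.279762
Price = Σ prob·payoff / R^4 = 19.207470 / 1.938778 = 9.9070

price = 9.9070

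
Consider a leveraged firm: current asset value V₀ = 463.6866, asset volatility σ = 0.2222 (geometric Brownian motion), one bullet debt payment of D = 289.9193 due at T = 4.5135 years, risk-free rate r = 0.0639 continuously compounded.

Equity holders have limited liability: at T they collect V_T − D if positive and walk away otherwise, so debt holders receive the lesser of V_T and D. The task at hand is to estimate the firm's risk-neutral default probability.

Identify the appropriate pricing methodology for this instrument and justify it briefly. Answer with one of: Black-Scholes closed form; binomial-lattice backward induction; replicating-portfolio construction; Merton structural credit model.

Key observation: assets follow a GBM and default happens iff V_T < 289.9193; valuing claims on that split (equity as a call, risky debt as the residual) is the structural model's definition.

framework: Merton structural credit model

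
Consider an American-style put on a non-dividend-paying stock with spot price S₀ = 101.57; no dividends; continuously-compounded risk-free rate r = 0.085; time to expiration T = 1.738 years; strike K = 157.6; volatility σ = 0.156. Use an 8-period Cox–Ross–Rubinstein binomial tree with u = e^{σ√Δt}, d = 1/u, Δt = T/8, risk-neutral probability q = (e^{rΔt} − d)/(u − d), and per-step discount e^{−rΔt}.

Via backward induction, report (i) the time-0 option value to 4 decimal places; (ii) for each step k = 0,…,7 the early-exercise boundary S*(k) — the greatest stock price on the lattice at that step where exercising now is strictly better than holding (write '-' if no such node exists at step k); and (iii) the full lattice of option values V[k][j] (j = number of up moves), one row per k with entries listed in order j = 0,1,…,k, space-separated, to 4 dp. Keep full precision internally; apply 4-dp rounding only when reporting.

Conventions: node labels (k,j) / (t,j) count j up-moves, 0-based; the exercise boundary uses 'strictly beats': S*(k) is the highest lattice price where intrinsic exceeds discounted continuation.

price = 56.0300
boundary = 101.5700 109.2305 117.4687 126.3282 135.8560 146.1023 135.8560 146.1023
tree:
56.0300
63.1532 48.3695
69.7769 56.0300 40.1313
75.9360 63.1532 48.3695 31.2718
81.6632 69.7769 56.0300 40.1313 21.7440
86.9887 75.9360 63.1532 48.3695 31.2718 11.4977
91.9408 81.6632 69.7769 56.0300 40.1313 21.7440 4.5132
96.5455 86.9887 75.9360 63.1532 48.3695 31.2718 11.4977 0.1833
100.8274 91.9408 81.6632 69.7769 56.0300 40.1313 21.7440 0.4786 0.0000

Δt=0.21725, u=1.07542, d=0.92987, q=0.60988, disc=e^(-rΔt)=0.98170
k=8 terminal: V=max(K-S,0) → 100.8274 91.9408 81.6632 69.7769 56.0300 40.1313 21.7440 0.4786 0.0000
k=7: j=0 S=61.0545 intr=96.5455 cont=93.6620 V=96.5455[EX]; j=1 S=70.6113 intr=86.9887 cont=84.1052 V=86.9887[EX]; j=2 S=81.6640 intr=75.9360 cont=73.0524 V=75.9360[EX]; j=3 S=94.4468 intr=63.1532 cont=60.2696 V=63.1532[EX]; j=4 S=109.2305 intr=48.3695 cont=45.4860 V=48.3695[EX]; j=5 S=126.3282 intr=31.2718 cont=28.3882 V=31.2718[EX]; j=6 S=146.1023 intr=11.4977 cont=8.6142 V=11.4977[EX]; j=7 S=168.9715 intr=0.0000 cont=0.1833 V=0.1833[hold]  S*(7)=146.1023
k=6: j=0 S=65.6592 intr=91.9408 cont=89.0572 V=91.9408[EX]; j=1 S=75.9368 intr=81.6632 cont=78.7796 V=81.6632[EX]; j=2 S=87.8231 intr=69.7769 cont=66.8933 V=69.7769[EX]; j=3 S=101.5700 intr=56.0300 cont=53.1464 V=56.0300[EX]; j=4 S=117.4687 intr=40.1313 cont=37.2478 V=40.1313[EX]; j=5 S=135.8560 intr=21.7440 cont=18.8605 V=21.7440[EX]; j=6 S=157.1214 intr=0.4786 cont=4.5132 V=4.5132[hold]  S*(6)=135.8560
k=5: j=0 S=70.6113 intr=86.9887 cont=84.1052 V=86.9887[EX]; j=1 S=81.6640 intr=75.9360 cont=73.0524 V=75.9360[EX]; j=2 S=94.4468 intr=63.1532 cont=60.2696 V=63.1532[EX]; j=3 S=109.2305 intr=48.3695 cont=45.4860 V=48.3695[EX]; j=4 S=126.3282 intr=31.2718 cont=28.3882 V=31.2718[EX]; j=5 S=146.1023 intr=11.4977 cont=11.0297 V=11.4977[EX]  S*(5)=146.1023
k=4: j=0 S=75.9368 intr=81.6632 cont=78.7796 V=81.6632[EX]; j=1 S=87.8231 intr=69.7769 cont=66.8933 V=69.7769[EX]; j=2 S=101.5700 intr=56.0300 cont=53.1464 V=56.0300[EX]; j=3 S=117.4687 intr=40.1313 cont=37.2478 V=40.1313[EX]; j=4 S=135.8560 intr=21.7440 cont=18.8605 V=21.7440[EX]  S*(4)=135.8560
k=3: j=0 S=81.6640 intr=75.9360 cont=73.0524 V=75.9360[EX]; j=1 S=94.4468 intr=63.1532 cont=60.2696 V=63.1532[EX]; j=2 S=109.2305 intr=48.3695 cont=45.4860 V=48.3695[EX]; j=3 S=126.3282 intr=31.2718 cont=28.3882 V=31.2718[EX]  S*(3)=126.3282
k=2: j=0 S=87.8231 intr=69.7769 cont=66.8933 V=69.7769[EX]; j=1 S=101.5700 intr=56.0300 cont=53.1464 V=56.0300[EX]; j=2 S=117.4687 intr=40.1313 cont=37.2478 V=40.1313[EX]  S*(2)=117.4687
k=1: j=0 S=94.4468 intr=63.1532 cont=60.2696 V=63.1532[EX]; j=1 S=109.2305 intr=48.3695 cont=45.4860 V=48.3695[EX]  S*(1)=109.2305
k=0: j=0 S=101.5700 intr=56.0300 cont=53.1464 V=56.0300[EX]  S*(0)=101.5700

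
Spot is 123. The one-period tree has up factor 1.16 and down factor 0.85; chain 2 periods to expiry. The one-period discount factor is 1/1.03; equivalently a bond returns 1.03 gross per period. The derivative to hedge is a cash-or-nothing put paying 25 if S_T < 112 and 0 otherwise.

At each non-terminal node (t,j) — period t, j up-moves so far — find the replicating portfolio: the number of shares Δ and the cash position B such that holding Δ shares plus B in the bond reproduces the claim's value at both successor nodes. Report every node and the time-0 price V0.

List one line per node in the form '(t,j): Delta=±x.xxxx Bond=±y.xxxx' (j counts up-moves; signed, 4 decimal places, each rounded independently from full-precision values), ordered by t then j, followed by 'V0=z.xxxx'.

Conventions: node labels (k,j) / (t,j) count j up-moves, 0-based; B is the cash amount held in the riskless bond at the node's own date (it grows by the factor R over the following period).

Since d<R<u, set p* = (R−d)/(u−d) = 0.5806; price each node as the discounted p*-expectation of its children.
Expiry values: V(2,0)=25.0000, V(2,1)=0.0000, V(2,2)=0.0000
  t=1,j=0: stock 104.5500 → up 121.2780 (V=0.0000), down 88.8675 (V=25.0000). Price 10.1785; hedge Δ=-0.7714, bond B=90.8237.
  t=1,j=1: stock 142.6800 → up 165.5088 (V=0.0000), down 121.2780 (V=0.0000). Price 0.0000; hedge Δ=0.0000, bond B=0.0000.
  t=0,j=0: stock 123.0000 → up 142.6800 (V=0.0000), down 104.5500 (V=10.1785). Price 4.1441; hedge Δ=-0.2669, bond B=36.9780.
As a check, the time-0 holding Δ(0,0)·S0 + B(0,0) comes to 4.1441 — exactly V0.

(0,0): Delta=-0.2669 Bond=36.9780
(1,0): Delta=-0.7714 Bond=90.8237
(1,1): Delta=0.0000 Bond=0.0000
V0=4.1441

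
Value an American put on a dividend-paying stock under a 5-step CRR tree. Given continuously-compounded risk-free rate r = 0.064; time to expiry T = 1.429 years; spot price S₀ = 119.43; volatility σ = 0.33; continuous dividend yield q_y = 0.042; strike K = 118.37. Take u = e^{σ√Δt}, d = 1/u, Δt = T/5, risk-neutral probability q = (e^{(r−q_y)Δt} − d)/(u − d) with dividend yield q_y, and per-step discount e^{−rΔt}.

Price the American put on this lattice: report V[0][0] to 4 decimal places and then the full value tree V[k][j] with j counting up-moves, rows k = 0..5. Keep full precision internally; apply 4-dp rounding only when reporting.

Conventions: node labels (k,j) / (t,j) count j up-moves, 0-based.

price = 16.5234
tree:
16.5234
24.5388 8.2652
35.1318 13.7299 2.5179
48.0206 22.1859 4.8733 0.0000
59.3985 34.4476 9.4322 0.0000 0.0000
68.9361 48.0206 18.2558 0.0000 0.0000 0.0000

params: Δt=0.28580 u=1.19294 d=0.83827 q=0.47379 e^(-rΔt)=0.98188
t_5 payoffs: 68.9361 48.0206 18.2558 0.0000 0.0000 0.0000
k=4: node(4,0) S=58.9715 payoff=59.3985 vs cont=57.9567 → 59.3985 [stop]  node(4,1) S=83.9224 payoff=34.4476 vs cont=33.3035 → 34.4476 [stop]  node(4,2) S=119.4300 payoff=0.0000 vs cont=9.4322 → 9.4322 [wait]  node(4,3) S=169.9609 payoff=0.0000 vs cont=0.0000 → 0.0000 [wait]  node(4,4) S=241.8713 payoff=0.0000 vs cont=0.0000 → 0.0000 [wait]
k=3: node(3,0) S=70.3494 payoff=48.0206 vs cont=46.7146 → 48.0206 [stop]  node(3,1) S=100.1142 payoff=18.2558 vs cont=22.1859 → 22.1859 [wait]  node(3,2) S=142.4725 payoff=0.0000 vs cont=4.8733 → 4.8733 [wait]  node(3,3) S=202.7527 payoff=0.0000 vs cont=0.0000 → 0.0000 [wait]
k=2: node(2,0) S=83.9224 payoff=34.4476 vs cont=35.1318 → 35.1318 [wait]  node(2,1) S=119.4300 payoff=0.0000 vs cont=13.7299 → 13.7299 [wait]  node(2,2) S=169.9609 payoff=0.0000 vs cont=2.5179 → 2.5179 [wait]
k=1: node(1,0) S=100.1142 payoff=18.2558 vs cont=24.5388 → 24.5388 [wait]  node(1,1) S=142.4725 payoff=0.0000 vs cont=8.2652 → 8.2652 [wait]
k=0: node(0,0) S=119.4300 payoff=0.0000 vs cont=16.5234 → 16.5234 [wait]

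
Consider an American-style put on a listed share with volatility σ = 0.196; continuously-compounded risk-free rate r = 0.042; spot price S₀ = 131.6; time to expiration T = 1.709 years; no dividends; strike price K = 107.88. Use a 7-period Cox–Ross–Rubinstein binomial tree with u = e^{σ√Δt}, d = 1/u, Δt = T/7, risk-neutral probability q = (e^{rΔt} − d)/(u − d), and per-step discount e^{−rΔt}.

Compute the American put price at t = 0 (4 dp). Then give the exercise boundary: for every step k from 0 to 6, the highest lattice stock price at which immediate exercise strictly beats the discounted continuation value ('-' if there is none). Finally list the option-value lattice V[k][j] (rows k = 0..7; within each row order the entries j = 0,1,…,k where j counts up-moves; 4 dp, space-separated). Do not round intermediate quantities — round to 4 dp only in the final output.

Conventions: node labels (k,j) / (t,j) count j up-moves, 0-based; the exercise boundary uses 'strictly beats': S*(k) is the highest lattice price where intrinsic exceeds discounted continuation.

params: Δt=0.24414 u=1.10169 d=0.90770 q=0.52894 e^(-rΔt)=0.98980
t_7 payoffs: 41.0701 26.7915 9.4612 0.0000 0.0000 0.0000 0.0000 0.0000
t_6: node(6,0) S=73.6037 payoff=34.2763 vs cont=33.1757 → 34.2763 [stop]  node(6,1) S=89.3344 payoff=18.5456 vs cont=17.4451 → 18.5456 [stop]  node(6,2) S=108.4269 payoff=0.0000 vs cont=4.4114 → 4.4114 [wait]  node(6,3) S=131.6000 payoff=0.0000 vs cont=0.0000 → 0.0000 [wait]  node(6,4) S=159.7256 payoff=0.0000 vs cont=0.0000 → 0.0000 [wait]  node(6,5) S=193.8622 payoff=0.0000 vs cont=0.0000 → 0.0000 [wait]  node(6,6) S=235.2946 payoff=0.0000 vs cont=0.0000 → 0.0000 [wait]  ⇒ S*(6)=89.3344
t_5: node(5,0) S=81.0885 payoff=26.7915 vs cont=25.6910 → 26.7915 [stop]  node(5,1) S=98.4188 payoff=9.4612 vs cont=10.9566 → 10.9566 [wait]  node(5,2) S=119.4529 payoff=0.0000 vs cont=2.0568 → 2.0568 [wait]  node(5,3) S=144.9824 payoff=0.0000 vs cont=0.0000 → 0.0000 [wait]  node(5,4) S=175.9681 payoff=0.0000 vs cont=0.0000 → 0.0000 [wait]  node(5,5) S=213.5761 payoff=0.0000 vs cont=0.0000 → 0.0000 [wait]  ⇒ S*(5)=81.0885
t_4: node(4,0) S=89.3344 payoff=18.5456 vs cont=18.2280 → 18.5456 [stop]  node(4,1) S=108.4269 payoff=0.0000 vs cont=6.1854 → 6.1854 [wait]  node(4,2) S=131.6000 payoff=0.0000 vs cont=0.9590 → 0.9590 [wait]  node(4,3) S=159.7256 payoff=0.0000 vs cont=0.0000 → 0.0000 [wait]  node(4,4) S=193.8622 payoff=0.0000 vs cont=0.0000 → 0.0000 [wait]  ⇒ S*(4)=89.3344
t_3: node(3,0) S=98.4188 payoff=9.4612 vs cont=11.8854 → 11.8854 [wait]  node(3,1) S=119.4529 payoff=0.0000 vs cont=3.3861 → 3.3861 [wait]  node(3,2) S=144.9824 payoff=0.0000 vs cont=0.4471 → 0.4471 [wait]  node(3,3) S=175.9681 payoff=0.0000 vs cont=0.0000 → 0.0000 [wait]  ⇒ S*(3)=-
t_2: node(2,0) S=108.4269 payoff=0.0000 vs cont=7.3144 → 7.3144 [wait]  node(2,1) S=131.6000 payoff=0.0000 vs cont=1.8129 → 1.8129 [wait]  node(2,2) S=159.7256 payoff=0.0000 vs cont=0.2085 → 0.2085 [wait]  ⇒ S*(2)=-
t_1: node(1,0) S=119.4529 payoff=0.0000 vs cont=4.3595 → 4.3595 [wait]  node(1,1) S=144.9824 payoff=0.0000 vs cont=0.9544 → 0.9544 [wait]  ⇒ S*(1)=-
t_0: node(0,0) S=131.6000 payoff=0.0000 vs cont=2.5323 → 2.5323 [wait]  ⇒ S*(0)=-

price = 2.5323
boundary = - - - - 89.3344 81.0885 89.3344
tree:
2.5323
4.3595 0.9544
7.3144 1.8129 0.2085
11.8854 3.3861 0.4471 0.0000
18.5456 6.1854 0.9590 0.0000 0.0000
26.7915 10.9566 2.0568 0.0000 0.0000 0.0000
34.2763 18.5456 4.4114 0.0000 0.0000 0.0000 0.0000
41.0701 26.7915 9.4612 0.0000 0.0000 0.0000 0.0000 0.0000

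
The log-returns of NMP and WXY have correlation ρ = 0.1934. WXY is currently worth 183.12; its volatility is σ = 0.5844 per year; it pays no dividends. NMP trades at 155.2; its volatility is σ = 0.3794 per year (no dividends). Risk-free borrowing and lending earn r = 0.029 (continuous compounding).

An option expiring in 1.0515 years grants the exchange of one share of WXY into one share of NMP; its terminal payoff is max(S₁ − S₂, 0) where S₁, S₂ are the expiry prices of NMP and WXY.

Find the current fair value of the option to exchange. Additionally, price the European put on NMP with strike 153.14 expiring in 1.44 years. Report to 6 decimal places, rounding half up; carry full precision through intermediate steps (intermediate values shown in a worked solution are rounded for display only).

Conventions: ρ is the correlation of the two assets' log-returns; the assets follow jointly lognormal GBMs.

σ_eff = √(σ₁² + σ₂² − 2ρσ₁σ₂) = √(0.3794² + 0.5844² − 2·0.1934·0.3794·0.5844) = 0.632223
d₁ = (ln(S₁/S₂) + (q₂ − q₁ + σ_eff²/2)T) / (σ_eff√T) = (ln(155.2/183.12) + (0.0 − 0.0 + 0.199853)·1.0515) / 0.648298 = 0.068978
d₂ = d₁ − σ_eff√T = 0.068978 − 0.648298 = -0.579320
N(d₁) = 0.527496,  N(d₂) = 0.281187
V = S₁·e^{−q₁T}·N(d₁) − S₂·e^{−q₂T}·N(d₂) = 81.867445 − 51.490874 = 30.376571
[vanilla: NMP put K=153.14]
σ√T = 0.3794·√1.44 = 0.455280
d₁ = (ln(S/K) + (r+σ²/2)T) / (σ√T) = (ln(155.2/153.14) + (0.029+0.3794²/2)·1.44) / 0.455280 = (0.013362 + 0.145400) / 0.455280 = 0.348713
d₂ = d₁ − σ√T = 0.348713 − 0.455280 = -0.106567
e^{−rT} = 0.959100
N(−d₁) = 0.363652,  N(−d₂) = 0.542434
price = K·e^{−rT}·N(−d₂) − S·N(−d₁) = 79.670811 − 56.438857 = 23.231954

exchange price = 30.376571
price(NMP put K=153.14) = 23.231954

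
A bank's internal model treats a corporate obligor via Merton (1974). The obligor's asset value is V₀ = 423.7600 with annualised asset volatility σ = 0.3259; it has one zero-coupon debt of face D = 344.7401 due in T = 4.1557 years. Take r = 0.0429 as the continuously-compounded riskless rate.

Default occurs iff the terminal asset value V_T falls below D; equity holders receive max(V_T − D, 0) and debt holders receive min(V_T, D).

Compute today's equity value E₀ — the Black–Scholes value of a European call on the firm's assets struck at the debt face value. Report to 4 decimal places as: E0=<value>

E0=174.6772

With assets at 423.7600 and a single debt payment of 344.7401 at 4.1557 years:
d₁ = [ln(V₀/D) + (r + σ²/2)T] / (σ√T)
   = [ln(423.7600/344.7401) + (0.0429 + 0.5·0.3259²)·4.1557] / (0.3259·√4.1557)
   = [0.206376 + 0.398970] / 0.664365 = 0.911166
d₂ = d₁ − σ√T = 0.911166 − 0.664365 = 0.246801
N(d₁) = 0.818896,  N(d₂) = 0.597469,  e^(−rT) = 0.836709
E₀ = V₀·N(d₁) − D·e^(−rT)·N(d₂)
   = 423.7600·0.818896 − 344.7401·0.836709·0.597469 = 174.677246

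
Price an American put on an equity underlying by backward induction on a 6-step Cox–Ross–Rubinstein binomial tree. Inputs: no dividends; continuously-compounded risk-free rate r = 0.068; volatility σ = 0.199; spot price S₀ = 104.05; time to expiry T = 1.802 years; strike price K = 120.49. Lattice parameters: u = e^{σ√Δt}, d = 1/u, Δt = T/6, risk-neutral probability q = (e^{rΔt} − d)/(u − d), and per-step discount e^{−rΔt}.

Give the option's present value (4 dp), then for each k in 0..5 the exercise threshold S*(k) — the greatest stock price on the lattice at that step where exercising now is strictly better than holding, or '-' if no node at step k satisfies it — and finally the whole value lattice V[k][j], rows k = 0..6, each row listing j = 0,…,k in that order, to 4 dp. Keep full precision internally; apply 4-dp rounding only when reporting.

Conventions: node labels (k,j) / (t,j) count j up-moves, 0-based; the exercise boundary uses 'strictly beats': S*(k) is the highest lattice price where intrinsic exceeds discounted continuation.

Δt=0.30033  u=1.11523  d=0.89668  q=0.56717  discount=0.97978
step 6 (expiry): payoffs max(K−S,0) = 66.4066 53.2249 36.8303 16.4400 0.0000 0.0000 0.0000
step 5: (k=5,j=0): S=60.3152, K−S=60.1748, hold=57.7390 ⇒ V=60.1748 exercise | (k=5,j=1): S=75.0159, K−S=45.4741, hold=43.0384 ⇒ V=45.4741 exercise | (k=5,j=2): S=93.2995, K−S=27.1905, hold=24.7548 ⇒ V=27.1905 exercise | (k=5,j=3): S=116.0393, K−S=4.4507, hold=6.9719 ⇒ V=6.9719 continue | (k=5,j=4): S=144.3215, K−S=0.0000, hold=0.0000 ⇒ V=0.0000 continue | (k=5,j=5): S=179.4969, K−S=0.0000, hold=0.0000 ⇒ V=0.0000 continue  boundary S*=93.2995
step 4: (k=4,j=0): S=67.2651, K−S=53.2249, hold=50.7891 ⇒ V=53.2249 exercise | (k=4,j=1): S=83.6597, K−S=36.8303, hold=34.3946 ⇒ V=36.8303 exercise | (k=4,j=2): S=104.0500, K−S=16.4400, hold=15.4053 ⇒ V=16.4400 exercise | (k=4,j=3): S=129.4101, K−S=0.0000, hold=2.9566 ⇒ V=2.9566 continue | (k=4,j=4): S=160.9511, K−S=0.0000, hold=0.0000 ⇒ V=0.0000 continue  boundary S*=104.0500
step 3: (k=3,j=0): S=75.0159, K−S=45.4741, hold=43.0384 ⇒ V=45.4741 exercise | (k=3,j=1): S=93.2995, K−S=27.1905, hold=24.7548 ⇒ V=27.1905 exercise | (k=3,j=2): S=116.0393, K−S=4.4507, hold=8.6149 ⇒ V=8.6149 continue | (k=3,j=3): S=144.3215, K−S=0.0000, hold=1.2538 ⇒ V=1.2538 continue  boundary S*=93.2995
step 2: (k=2,j=0): S=83.6597, K−S=36.8303, hold=34.3946 ⇒ V=36.8303 exercise | (k=2,j=1): S=104.0500, K−S=16.4400, hold=16.3183 ⇒ V=16.4400 exercise | (k=2,j=2): S=129.4101, K−S=0.0000, hold=4.3502 ⇒ V=4.3502 continue  boundary S*=104.0500
step 1: (k=1,j=0): S=93.2995, K−S=27.1905, hold=24.7548 ⇒ V=27.1905 exercise | (k=1,j=1): S=116.0393, K−S=4.4507, hold=9.3893 ⇒ V=9.3893 continue  boundary S*=93.2995
step 0: (k=0,j=0): S=104.0500, K−S=16.4400, hold=16.7486 ⇒ V=16.7486 continue  boundary S*=-

price = 16.7486
boundary = - 93.2995 104.0500 93.2995 104.0500 93.2995
tree:
16.7486
27.1905 9.3893
36.8303 16.4400 4.3502
45.4741 27.1905 8.6149 1.2538
53.2249 36.8303 16.4400 2.9566 0.0000
60.1748 45.4741 27.1905 6.9719 0.0000 0.0000
66.4066 53.2249 36.8303 16.4400 0.0000 0.0000 0.0000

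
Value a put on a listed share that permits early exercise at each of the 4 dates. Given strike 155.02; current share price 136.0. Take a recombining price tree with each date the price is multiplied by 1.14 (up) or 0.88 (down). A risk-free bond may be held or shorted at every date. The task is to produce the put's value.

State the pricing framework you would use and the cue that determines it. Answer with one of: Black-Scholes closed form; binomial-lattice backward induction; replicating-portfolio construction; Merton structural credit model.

framework: binomial-lattice backward induction

Key observation: the put (strike 155.02 on spot 136) is American-style on a 4-step discrete price model, so the early-exercise decision at every node requires stepwise backward valuation — a closed form cannot price the exercise right.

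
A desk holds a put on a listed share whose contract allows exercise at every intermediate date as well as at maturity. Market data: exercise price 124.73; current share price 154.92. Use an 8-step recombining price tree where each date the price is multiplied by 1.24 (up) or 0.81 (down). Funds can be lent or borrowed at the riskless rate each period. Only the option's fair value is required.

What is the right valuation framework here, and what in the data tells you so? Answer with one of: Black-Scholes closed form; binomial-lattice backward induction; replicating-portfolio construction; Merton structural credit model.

Key observation: with exercise allowed before expiry on a discrete up/down model (8 steps from spot 154.92), the strike-124.73 put's value must be rolled back through the tree testing early exercise at each node.

framework: binomial-lattice backward induction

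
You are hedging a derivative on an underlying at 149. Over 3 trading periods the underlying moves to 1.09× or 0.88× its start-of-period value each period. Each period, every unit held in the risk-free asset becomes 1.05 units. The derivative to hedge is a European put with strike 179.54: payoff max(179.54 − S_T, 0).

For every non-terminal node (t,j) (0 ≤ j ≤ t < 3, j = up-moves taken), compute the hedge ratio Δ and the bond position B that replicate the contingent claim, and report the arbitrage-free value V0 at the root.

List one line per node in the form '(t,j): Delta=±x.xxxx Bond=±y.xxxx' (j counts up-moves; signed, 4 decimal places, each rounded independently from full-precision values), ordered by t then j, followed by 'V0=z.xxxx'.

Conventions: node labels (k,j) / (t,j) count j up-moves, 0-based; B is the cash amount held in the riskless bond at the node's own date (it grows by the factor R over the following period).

Risk-neutral probability p* = (R−d)/(u−d) = (1.05−0.88)/(1.09−0.88) = 0.8095.
Terminal payoffs: V(3,0)=78.0007, V(3,1)=53.7697, V(3,2)=23.7563, V(3,3)=0.0000
  t=2,j=0: stock 115.3856 → up 125.7703 (V=53.7697), down 101.5393 (V=78.0007). Price 55.6049; hedge Δ=-1.0000, bond B=170.9905.
  t=2,j=1: stock 142.9208 → up 155.7837 (V=23.7563), down 125.7703 (V=53.7697). Price 28.0697; hedge Δ=-1.0000, bond B=170.9905.
  t=2,j=2: stock 177.0269 → up 192.9593 (V=0.0000), down 155.7837 (V=23.7563). Price 4.3095; hedge Δ=-0.6390, bond B=117.4349.
  t=1,j=0: stock 131.1200 → up 142.9208 (V=28.0697), down 115.3856 (V=55.6049). Price 31.7281; hedge Δ=-1.0000, bond B=162.8481.
  t=1,j=1: stock 162.4100 → up 177.0269 (V=4.3095), down 142.9208 (V=28.0697). Price 8.4146; hedge Δ=-0.6967, bond B=121.5581.
  t=0,j=0: stock 149.0000 → up 162.4100 (V=8.4146), down 131.1200 (V=31.7281). Price 12.2431; hedge Δ=-0.7451, bond B=123.2598.
Verification: the root portfolio costs Δ(0,0)·S0 + B(0,0) = 12.2431, matching V0.

(0,0): Delta=-0.7451 Bond=123.2598
(1,0): Delta=-1.0000 Bond=162.8481
(1,1): Delta=-0.6967 Bond=121.5581
(2,0): Delta=-1.0000 Bond=170.9905
(2,1): Delta=-1.0000 Bond=170.9905
(2,2): Delta=-0.6390 Bond=117.4349
V0=12.2431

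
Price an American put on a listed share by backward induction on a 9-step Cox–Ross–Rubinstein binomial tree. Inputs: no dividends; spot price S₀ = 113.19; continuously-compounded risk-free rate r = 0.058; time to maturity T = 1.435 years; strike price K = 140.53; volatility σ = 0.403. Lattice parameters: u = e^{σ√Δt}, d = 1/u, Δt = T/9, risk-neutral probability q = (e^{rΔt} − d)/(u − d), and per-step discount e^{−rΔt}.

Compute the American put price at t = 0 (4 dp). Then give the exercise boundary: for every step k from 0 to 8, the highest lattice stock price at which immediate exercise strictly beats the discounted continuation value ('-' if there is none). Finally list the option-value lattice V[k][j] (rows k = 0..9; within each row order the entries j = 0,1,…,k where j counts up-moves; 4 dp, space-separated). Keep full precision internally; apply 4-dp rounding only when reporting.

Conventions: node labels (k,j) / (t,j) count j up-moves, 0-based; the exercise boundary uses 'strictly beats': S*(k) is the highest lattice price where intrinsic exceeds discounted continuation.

price = 34.9348
boundary = - - 82.0417 69.8471 82.0417 96.3655 82.0417 96.3655 113.1900
tree:
34.9348
45.8568 24.1674
58.4883 33.5078 14.8507
70.6829 45.0393 22.0753 7.5713
81.0650 58.4883 31.8191 12.2966 2.7693
89.9038 70.6829 44.1645 19.5026 4.9883 0.4995
97.4289 81.0650 58.4883 29.9840 8.9029 0.9858 0.0000
103.8354 89.9038 70.6829 44.1645 15.7118 1.9456 0.0000 0.0000
109.2897 97.4289 81.0650 58.4883 27.3400 3.8397 0.0000 0.0000 0.0000
113.9333 103.8354 89.9038 70.6829 44.1645 7.5781 0.0000 0.0000 0.0000 0.0000

Δt=0.15944, u=1.17459, d=0.85136, q=0.48860, disc=e^(-rΔt)=0.99079
k=9 terminal: V=max(K-S,0) → 113.9333 103.8354 89.9038 70.6829 44.1645 7.5781 0.0000 0.0000 0.0000 0.0000
k=8: j=0 S=31.2403 intr=109.2897 cont=107.9961 V=109.2897[EX]; j=1 S=43.1011 intr=97.4289 cont=96.1353 V=97.4289[EX]; j=2 S=59.4650 intr=81.0650 cont=79.7714 V=81.0650[EX]; j=3 S=82.0417 intr=58.4883 cont=57.1947 V=58.4883[EX]; j=4 S=113.1900 intr=27.3400 cont=26.0464 V=27.3400[EX]; j=5 S=156.1641 intr=0.0000 cont=3.8397 V=3.8397[hold]; j=6 S=215.4540 intr=0.0000 cont=0.0000 V=0.0000[hold]; j=7 S=297.2541 intr=0.0000 cont=0.0000 V=0.0000[hold]; j=8 S=410.1106 intr=0.0000 cont=0.0000 V=0.0000[hold]  S*(8)=113.1900
k=7: j=0 S=36.6946 intr=103.8354 cont=102.5418 V=103.8354[EX]; j=1 S=50.6262 intr=89.9038 cont=88.6102 V=89.9038[EX]; j=2 S=69.8471 intr=70.6829 cont=69.3893 V=70.6829[EX]; j=3 S=96.3655 intr=44.1645 cont=42.8709 V=44.1645[EX]; j=4 S=132.9519 intr=7.5781 cont=15.7118 V=15.7118[hold]; j=5 S=183.4290 intr=0.0000 cont=1.9456 V=1.9456[hold]; j=6 S=253.0703 intr=0.0000 cont=0.0000 V=0.0000[hold]; j=7 S=349.1519 intr=0.0000 cont=0.0000 V=0.0000[hold]  S*(7)=96.3655
k=6: j=0 S=43.1011 intr=97.4289 cont=96.1353 V=97.4289[EX]; j=1 S=59.4650 intr=81.0650 cont=79.7714 V=81.0650[EX]; j=2 S=82.0417 intr=58.4883 cont=57.1947 V=58.4883[EX]; j=3 S=113.1900 intr=27.3400 cont=29.9840 V=29.9840[hold]; j=4 S=156.1641 intr=0.0000 cont=8.9029 V=8.9029[hold]; j=5 S=215.4540 intr=0.0000 cont=0.9858 V=0.9858[hold]; j=6 S=297.2541 intr=0.0000 cont=0.0000 V=0.0000[hold]  S*(6)=82.0417
k=5: j=0 S=50.6262 intr=89.9038 cont=88.6102 V=89.9038[EX]; j=1 S=69.8471 intr=70.6829 cont=69.3893 V=70.6829[EX]; j=2 S=96.3655 intr=44.1645 cont=44.1509 V=44.1645[EX]; j=3 S=132.9519 intr=7.5781 cont=19.5026 V=19.5026[hold]; j=4 S=183.4290 intr=0.0000 cont=4.9883 V=4.9883[hold]; j=5 S=253.0703 intr=0.0000 cont=0.4995 V=0.4995[hold]  S*(5)=96.3655
k=4: j=0 S=59.4650 intr=81.0650 cont=79.7714 V=81.0650[EX]; j=1 S=82.0417 intr=58.4883 cont=57.1947 V=58.4883[EX]; j=2 S=113.1900 intr=27.3400 cont=31.8191 V=31.8191[hold]; j=3 S=156.1641 intr=0.0000 cont=12.2966 V=12.2966[hold]; j=4 S=215.4540 intr=0.0000 cont=2.7693 V=2.7693[hold]  S*(4)=82.0417
k=3: j=0 S=69.8471 intr=70.6829 cont=69.3893 V=70.6829[EX]; j=1 S=96.3655 intr=44.1645 cont=45.0393 V=45.0393[hold]; j=2 S=132.9519 intr=7.5781 cont=22.0753 V=22.0753[hold]; j=3 S=183.4290 intr=0.0000 cont=7.5713 V=7.5713[hold]  S*(3)=69.8471
k=2: j=0 S=82.0417 intr=58.4883 cont=57.6181 V=58.4883[EX]; j=1 S=113.1900 intr=27.3400 cont=33.5078 V=33.5078[hold]; j=2 S=156.1641 intr=0.0000 cont=14.8507 V=14.8507[hold]  S*(2)=82.0417
k=1: j=0 S=96.3655 intr=44.1645 cont=45.8568 V=45.8568[hold]; j=1 S=132.9519 intr=7.5781 cont=24.1674 V=24.1674[hold]  S*(1)=-
k=0: j=0 S=113.1900 intr=27.3400 cont=34.9348 V=34.9348[hold]  S*(0)=-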